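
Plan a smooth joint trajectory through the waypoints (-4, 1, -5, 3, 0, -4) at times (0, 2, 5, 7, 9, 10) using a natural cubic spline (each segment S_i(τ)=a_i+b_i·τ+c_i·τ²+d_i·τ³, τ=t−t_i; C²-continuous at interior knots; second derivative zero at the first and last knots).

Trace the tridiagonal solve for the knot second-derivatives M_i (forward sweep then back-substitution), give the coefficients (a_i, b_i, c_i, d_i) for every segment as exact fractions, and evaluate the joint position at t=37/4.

  seg 0: a=-4 b=7537/1882 c=0 d=-354/941
  seg 1: a=1 b=-959/1882 c=-2124/941 d=3313/5646
  seg 2: a=-5 b=1685/941 c=5691/1882 d=-903/941
  seg 3: a=3 b=2231/941 c=-5145/1882 d=3005/7528
  seg 4: a=0 b=-7103/1882 c=-1275/3764 d=425/3764
S(37/4) = -231971/240896

Δ: Δ0=5/2, Δ1=-2, Δ2=4, Δ3=-3/2, Δ4=-4
row 1: diag=10, rhs=-27; c'=3/10, d'=-27/10
row 2: denom=10−3·3/10=91/10; d'=(36−3·-27/10)/(91/10)=63/13
row 3: denom=8−2·20/91=688/91; d'=(-33−2·63/13)/(688/91)=-3885/688
row 4: denom=6−2·91/344=941/172; d'=(-15−2·-3885/688)/(941/172)=-1275/1882
back: M4=-1275/1882
back: M3=-3885/688−91/344·-1275/1882=-5145/941
back: M2=63/13−20/91·-5145/941=5691/941
back: M1=-27/10−3/10·5691/941=-4248/941
M: M0=0, M1=-4248/941, M2=5691/941, M3=-5145/941, M4=-1275/1882, M5=0
seg 0: a=-4, c=M0/2=0, d=(M1−M0)/(6·2)=-354/941, b=Δ0−h0·(2M0+M1)/6=7537/1882
seg 1: a=1, c=M1/2=-2124/941, d=(M2−M1)/(6·3)=3313/5646, b=Δ1−h1·(2M1+M2)/6=-959/1882
seg 2: a=-5, c=M2/2=5691/1882, d=(M3−M2)/(6·2)=-903/941, b=Δ2−h2·(2M2+M3)/6=1685/941
seg 3: a=3, c=M3/2=-5145/1882, d=(M4−M3)/(6·2)=3005/7528, b=Δ3−h3·(2M3+M4)/6=2231/941
seg 4: a=0, c=M4/2=-1275/3764, d=(M5−M4)/(6·1)=425/3764, b=Δ4−h4·(2M4+M5)/6=-7103/1882
t_q=37/4 → seg 4, τ=1/4; S=0+-7103/1882·τ+-1275/3764·τ²+425/3764·τ³=-231971/240896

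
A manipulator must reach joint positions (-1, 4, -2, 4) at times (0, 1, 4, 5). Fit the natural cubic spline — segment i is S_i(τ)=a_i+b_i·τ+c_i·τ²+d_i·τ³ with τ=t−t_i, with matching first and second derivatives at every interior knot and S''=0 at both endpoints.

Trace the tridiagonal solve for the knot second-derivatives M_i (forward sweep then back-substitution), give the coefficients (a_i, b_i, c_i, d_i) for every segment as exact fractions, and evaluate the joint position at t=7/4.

Δ: Δ0=5, Δ1=-2, Δ2=6
row 1: diag=8, rhs=-42; c'=3/8, d'=-21/4
row 2: denom=8−3·3/8=55/8; d'=(48−3·-21/4)/(55/8)=102/11
back: M2=102/11
back: M1=-21/4−3/8·102/11=-96/11
M: M0=0, M1=-96/11, M2=102/11, M3=0
seg 0: a=-1, c=M0/2=0, d=(M1−M0)/(6·1)=-16/11, b=Δ0−h0·(2M0+M1)/6=71/11
seg 1: a=4, c=M1/2=-48/11, d=(M2−M1)/(6·3)=1, b=Δ1−h1·(2M1+M2)/6=23/11
seg 2: a=-2, c=M2/2=51/11, d=(M3−M2)/(6·1)=-17/11, b=Δ2−h2·(2M2+M3)/6=32/11
t_q=7/4 → seg 1, τ=3/4; S=4+23/11·τ+-48/11·τ²+1·τ³=2489/704

  seg 0: a=-1 b=71/11 c=0 d=-16/11
  seg 1: a=4 b=23/11 c=-48/11 d=1
  seg 2: a=-2 b=32/11 c=51/11 d=-17/11
S(7/4) = 2489/704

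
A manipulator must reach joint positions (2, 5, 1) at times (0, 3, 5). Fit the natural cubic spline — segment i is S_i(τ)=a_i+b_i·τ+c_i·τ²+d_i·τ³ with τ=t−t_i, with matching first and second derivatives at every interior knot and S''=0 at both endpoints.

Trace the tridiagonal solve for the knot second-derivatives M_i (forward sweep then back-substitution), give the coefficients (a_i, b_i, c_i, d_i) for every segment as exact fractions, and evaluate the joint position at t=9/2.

Δ: Δ0=1, Δ1=-2
row 1: diag=10, rhs=-18; c'=1/5, d'=-9/5
back: M1=-9/5
M: M0=0, M1=-9/5, M2=0
seg 0: a=2, c=M0/2=0, d=(M1−M0)/(6·3)=-1/10, b=Δ0−h0·(2M0+M1)/6=19/10
seg 1: a=5, c=M1/2=-9/10, d=(M2−M1)/(6·2)=3/20, b=Δ1−h1·(2M1+M2)/6=-4/5
t_q=9/2 → seg 1, τ=3/2; S=5+-4/5·τ+-9/10·τ²+3/20·τ³=73/32

  seg 0: a=2 b=19/10 c=0 d=-1/10
  seg 1: a=5 b=-4/5 c=-9/10 d=3/20
S(9/2) = 73/32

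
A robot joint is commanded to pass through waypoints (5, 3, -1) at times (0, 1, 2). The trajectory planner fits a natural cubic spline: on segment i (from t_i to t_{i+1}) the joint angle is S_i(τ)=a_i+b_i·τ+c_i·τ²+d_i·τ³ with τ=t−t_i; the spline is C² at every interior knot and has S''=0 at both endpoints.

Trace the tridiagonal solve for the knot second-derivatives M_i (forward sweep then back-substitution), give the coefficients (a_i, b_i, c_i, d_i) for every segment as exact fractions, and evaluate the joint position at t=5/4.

Δ: Δ0=-2, Δ1=-4
row 1: diag=4, rhs=-12; c'=1/4, d'=-3
back: M1=-3
M: M0=0, M1=-3, M2=0
seg 0: a=5, c=M0/2=0, d=(M1−M0)/(6·1)=-1/2, b=Δ0−h0·(2M0+M1)/6=-3/2
seg 1: a=3, c=M1/2=-3/2, d=(M2−M1)/(6·1)=1/2, b=Δ1−h1·(2M1+M2)/6=-3
t_q=5/4 → seg 1, τ=1/4; S=3+-3·τ+-3/2·τ²+1/2·τ³=277/128

  seg 0: a=5 b=-3/2 c=0 d=-1/2
  seg 1: a=3 b=-3 c=-3/2 d=1/2
S(5/4) = 277/128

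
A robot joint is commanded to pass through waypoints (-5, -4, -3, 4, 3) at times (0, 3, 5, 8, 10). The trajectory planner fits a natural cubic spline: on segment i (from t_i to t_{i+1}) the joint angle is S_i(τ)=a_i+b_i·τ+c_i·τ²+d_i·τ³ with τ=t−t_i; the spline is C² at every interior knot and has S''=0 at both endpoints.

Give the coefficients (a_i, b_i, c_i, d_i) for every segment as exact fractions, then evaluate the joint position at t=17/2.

Δ: Δ0=1/3, Δ1=1/2, Δ2=7/3, Δ3=-1/2
row 1: diag=10, rhs=1; c'=1/5, d'=1/10
row 2: denom=10−2·1/5=48/5; d'=(11−2·1/10)/(48/5)=9/8
row 3: denom=10−3·5/16=145/16; d'=(-17−3·9/8)/(145/16)=-326/145
back: M3=-326/145
back: M2=9/8−5/16·-326/145=53/29
back: M1=1/10−1/5·53/29=-77/290
M: M0=0, M1=-77/290, M2=53/29, M3=-326/145, M4=0
seg 0: a=-5, c=M0/2=0, d=(M1−M0)/(6·3)=-77/5220, b=Δ0−h0·(2M0+M1)/6=811/1740
seg 1: a=-4, c=M1/2=-77/580, d=(M2−M1)/(6·2)=607/3480, b=Δ1−h1·(2M1+M2)/6=59/870
seg 2: a=-3, c=M2/2=53/58, d=(M3−M2)/(6·3)=-197/870, b=Δ2−h2·(2M2+M3)/6=709/435
seg 3: a=4, c=M3/2=-163/145, d=(M4−M3)/(6·2)=163/870, b=Δ3−h3·(2M3+M4)/6=869/870
t_q=17/2 → seg 3, τ=1/2; S=4+869/870·τ+-163/145·τ²+163/870·τ³=9841/2320

  seg 0: a=-5 b=811/1740 c=0 d=-77/5220
  seg 1: a=-4 b=59/870 c=-77/580 d=607/3480
  seg 2: a=-3 b=709/435 c=53/58 d=-197/870
  seg 3: a=4 b=869/870 c=-163/145 d=163/870
S(17/2) = 9841/2320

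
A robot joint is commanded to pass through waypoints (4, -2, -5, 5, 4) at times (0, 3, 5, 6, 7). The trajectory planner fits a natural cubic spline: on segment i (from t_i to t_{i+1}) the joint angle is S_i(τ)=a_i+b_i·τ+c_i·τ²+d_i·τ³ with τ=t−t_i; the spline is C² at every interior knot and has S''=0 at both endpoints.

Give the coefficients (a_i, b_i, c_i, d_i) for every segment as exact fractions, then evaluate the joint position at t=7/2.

  seg 0: a=4 b=-241/428 c=0 d=-205/1284
  seg 1: a=-2 b=-1043/214 c=-615/428 d=1337/856
  seg 2: a=-5 b=869/107 c=849/107 d=-648/107
  seg 3: a=5 b=623/107 c=-1095/107 d=365/107
S(7/2) = -31507/6848

Δ: Δ0=-2, Δ1=-3/2, Δ2=10, Δ3=-1
row 1: diag=10, rhs=3; c'=1/5, d'=3/10
row 2: denom=6−2·1/5=28/5; d'=(69−2·3/10)/(28/5)=171/14
row 3: denom=4−1·5/28=107/28; d'=(-66−1·171/14)/(107/28)=-2190/107
back: M3=-2190/107
back: M2=171/14−5/28·-2190/107=1698/107
back: M1=3/10−1/5·1698/107=-615/214
M: M0=0, M1=-615/214, M2=1698/107, M3=-2190/107, M4=0
seg 0: a=4, c=M0/2=0, d=(M1−M0)/(6·3)=-205/1284, b=Δ0−h0·(2M0+M1)/6=-241/428
seg 1: a=-2, c=M1/2=-615/428, d=(M2−M1)/(6·2)=1337/856, b=Δ1−h1·(2M1+M2)/6=-1043/214
seg 2: a=-5, c=M2/2=849/107, d=(M3−M2)/(6·1)=-648/107, b=Δ2−h2·(2M2+M3)/6=869/107
seg 3: a=5, c=M3/2=-1095/107, d=(M4−M3)/(6·1)=365/107, b=Δ3−h3·(2M3+M4)/6=623/107
t_q=7/2 → seg 1, τ=1/2; S=-2+-1043/214·τ+-615/428·τ²+1337/856·τ³=-31507/6848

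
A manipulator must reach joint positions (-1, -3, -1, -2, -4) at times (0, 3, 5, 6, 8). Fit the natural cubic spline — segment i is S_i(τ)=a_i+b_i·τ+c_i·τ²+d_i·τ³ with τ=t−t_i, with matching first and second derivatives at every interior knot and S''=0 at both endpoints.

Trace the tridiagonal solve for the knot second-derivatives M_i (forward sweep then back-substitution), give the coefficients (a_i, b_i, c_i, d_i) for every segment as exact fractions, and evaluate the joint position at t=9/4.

  seg 0: a=-1 b=-1393/978 c=0 d=247/2934
  seg 1: a=-3 b=415/489 c=247/326 d=-667/1956
  seg 2: a=-1 b=-104/489 c=-210/163 d=245/489
  seg 3: a=-2 b=-629/489 c=35/163 d=-35/978
S(9/4) = -67721/20864

Δ: Δ0=-2/3, Δ1=1, Δ2=-1, Δ3=-1
row 1: diag=10, rhs=10; c'=1/5, d'=1
row 2: denom=6−2·1/5=28/5; d'=(-12−2·1)/(28/5)=-5/2
row 3: denom=6−1·5/28=163/28; d'=(0−1·-5/2)/(163/28)=70/163
back: M3=70/163
back: M2=-5/2−5/28·70/163=-420/163
back: M1=1−1/5·-420/163=247/163
M: M0=0, M1=247/163, M2=-420/163, M3=70/163, M4=0
seg 0: a=-1, c=M0/2=0, d=(M1−M0)/(6·3)=247/2934, b=Δ0−h0·(2M0+M1)/6=-1393/978
seg 1: a=-3, c=M1/2=247/326, d=(M2−M1)/(6·2)=-667/1956, b=Δ1−h1·(2M1+M2)/6=415/489
seg 2: a=-1, c=M2/2=-210/163, d=(M3−M2)/(6·1)=245/489, b=Δ2−h2·(2M2+M3)/6=-104/489
seg 3: a=-2, c=M3/2=35/163, d=(M4−M3)/(6·2)=-35/978, b=Δ3−h3·(2M3+M4)/6=-629/489
t_q=9/4 → seg 0, τ=9/4; S=-1+-1393/978·τ+0·τ²+247/2934·τ³=-67721/20864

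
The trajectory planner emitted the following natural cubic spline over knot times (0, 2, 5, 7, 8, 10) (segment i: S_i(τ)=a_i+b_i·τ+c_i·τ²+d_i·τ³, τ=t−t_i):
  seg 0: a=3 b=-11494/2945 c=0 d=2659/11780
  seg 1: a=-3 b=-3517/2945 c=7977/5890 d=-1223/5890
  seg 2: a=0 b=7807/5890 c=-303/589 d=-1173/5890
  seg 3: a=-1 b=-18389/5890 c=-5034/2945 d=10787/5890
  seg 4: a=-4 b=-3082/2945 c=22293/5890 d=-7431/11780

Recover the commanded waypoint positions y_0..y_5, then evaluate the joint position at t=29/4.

y_0 = S_0(0) = a_0 = 3
y_1 = S_1(0) = a_1 = -3
y_2 = S_2(0) = a_2 = 0
y_3 = S_3(0) = a_3 = -1
y_4 = S_4(0) = a_4 = -4
y_5 = S_4(2) = 4
t_q=29/4 is in segment 3 (τ=1/4); S_3(τ)=-700669/376960

y_0=3 y_1=-3 y_2=0 y_3=-1 y_4=-4 y_5=4
S(29/4) = -700669/376960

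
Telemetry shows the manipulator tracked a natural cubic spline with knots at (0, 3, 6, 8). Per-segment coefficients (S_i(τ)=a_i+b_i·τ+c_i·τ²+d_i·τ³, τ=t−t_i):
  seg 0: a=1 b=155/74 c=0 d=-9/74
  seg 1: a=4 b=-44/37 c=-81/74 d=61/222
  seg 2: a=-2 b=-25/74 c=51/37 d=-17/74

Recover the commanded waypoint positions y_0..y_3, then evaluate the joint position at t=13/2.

y_0=1 y_1=4 y_2=-2 y_3=1
S(13/2) = -1097/592

y_0 = S_0(0) = a_0 = 1
y_1 = S_1(0) = a_1 = 4
y_2 = S_2(0) = a_2 = -2
y_3 = S_2(2) = 1
t_q=13/2 is in segment 2 (τ=1/2); S_2(τ)=-1097/592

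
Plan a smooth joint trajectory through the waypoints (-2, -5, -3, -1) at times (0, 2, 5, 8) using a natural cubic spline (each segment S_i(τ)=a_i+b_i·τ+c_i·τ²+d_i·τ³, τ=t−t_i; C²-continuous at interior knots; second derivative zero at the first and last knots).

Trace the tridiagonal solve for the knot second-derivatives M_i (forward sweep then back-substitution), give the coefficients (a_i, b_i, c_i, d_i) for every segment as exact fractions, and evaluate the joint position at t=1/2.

  seg 0: a=-2 b=-437/222 c=0 d=13/111
  seg 1: a=-5 b=-125/222 c=26/37 d=-65/666
  seg 2: a=-3 b=113/111 c=-13/74 d=13/666
S(1/2) = -879/296

Δ: Δ0=-3/2, Δ1=2/3, Δ2=2/3
row 1: diag=10, rhs=13; c'=3/10, d'=13/10
row 2: denom=12−3·3/10=111/10; d'=(0−3·13/10)/(111/10)=-13/37
back: M2=-13/37
back: M1=13/10−3/10·-13/37=52/37
M: M0=0, M1=52/37, M2=-13/37, M3=0
seg 0: a=-2, c=M0/2=0, d=(M1−M0)/(6·2)=13/111, b=Δ0−h0·(2M0+M1)/6=-437/222
seg 1: a=-5, c=M1/2=26/37, d=(M2−M1)/(6·3)=-65/666, b=Δ1−h1·(2M1+M2)/6=-125/222
seg 2: a=-3, c=M2/2=-13/74, d=(M3−M2)/(6·3)=13/666, b=Δ2−h2·(2M2+M3)/6=113/111
t_q=1/2 → seg 0, τ=1/2; S=-2+-437/222·τ+0·τ²+13/111·τ³=-879/296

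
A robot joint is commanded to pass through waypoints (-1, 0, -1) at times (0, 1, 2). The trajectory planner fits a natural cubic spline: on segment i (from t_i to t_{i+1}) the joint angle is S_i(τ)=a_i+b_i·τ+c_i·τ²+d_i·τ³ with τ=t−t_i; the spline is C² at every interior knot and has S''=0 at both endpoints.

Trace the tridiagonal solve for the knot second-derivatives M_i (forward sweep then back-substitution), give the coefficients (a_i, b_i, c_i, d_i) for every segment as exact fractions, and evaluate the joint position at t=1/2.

Δ: Δ0=1, Δ1=-1
row 1: diag=4, rhs=-12; c'=1/4, d'=-3
back: M1=-3
M: M0=0, M1=-3, M2=0
seg 0: a=-1, c=M0/2=0, d=(M1−M0)/(6·1)=-1/2, b=Δ0−h0·(2M0+M1)/6=3/2
seg 1: a=0, c=M1/2=-3/2, d=(M2−M1)/(6·1)=1/2, b=Δ1−h1·(2M1+M2)/6=0
t_q=1/2 → seg 0, τ=1/2; S=-1+3/2·τ+0·τ²+-1/2·τ³=-5/16

  seg 0: a=-1 b=3/2 c=0 d=-1/2
  seg 1: a=0 b=0 c=-3/2 d=1/2
S(1/2) = -5/16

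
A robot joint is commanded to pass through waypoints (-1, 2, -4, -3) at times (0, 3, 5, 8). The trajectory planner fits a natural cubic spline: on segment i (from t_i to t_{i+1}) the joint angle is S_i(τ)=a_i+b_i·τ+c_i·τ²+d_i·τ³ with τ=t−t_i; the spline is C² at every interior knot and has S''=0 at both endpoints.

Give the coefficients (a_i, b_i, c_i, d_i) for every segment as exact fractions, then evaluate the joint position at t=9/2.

Δ: Δ0=1, Δ1=-3, Δ2=1/3
row 1: diag=10, rhs=-24; c'=1/5, d'=-12/5
row 2: denom=10−2·1/5=48/5; d'=(20−2·-12/5)/(48/5)=31/12
back: M2=31/12
back: M1=-12/5−1/5·31/12=-35/12
M: M0=0, M1=-35/12, M2=31/12, M3=0
seg 0: a=-1, c=M0/2=0, d=(M1−M0)/(6·3)=-35/216, b=Δ0−h0·(2M0+M1)/6=59/24
seg 1: a=2, c=M1/2=-35/24, d=(M2−M1)/(6·2)=11/24, b=Δ1−h1·(2M1+M2)/6=-23/12
seg 2: a=-4, c=M2/2=31/24, d=(M3−M2)/(6·3)=-31/216, b=Δ2−h2·(2M2+M3)/6=-9/4
t_q=9/2 → seg 1, τ=3/2; S=2+-23/12·τ+-35/24·τ²+11/24·τ³=-167/64

  seg 0: a=-1 b=59/24 c=0 d=-35/216
  seg 1: a=2 b=-23/12 c=-35/24 d=11/24
  seg 2: a=-4 b=-9/4 c=31/24 d=-31/216
S(9/2) = -167/64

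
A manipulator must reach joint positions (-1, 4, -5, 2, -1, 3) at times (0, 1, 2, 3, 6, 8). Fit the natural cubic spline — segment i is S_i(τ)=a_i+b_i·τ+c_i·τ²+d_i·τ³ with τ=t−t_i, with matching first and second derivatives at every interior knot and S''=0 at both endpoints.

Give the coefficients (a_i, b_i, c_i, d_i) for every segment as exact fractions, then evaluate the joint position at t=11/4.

  seg 0: a=-1 b=10186/1025 c=0 d=-5061/1025
  seg 1: a=4 b=-4997/1025 c=-15183/1025 d=2191/205
  seg 2: a=-5 b=-2498/1025 c=17682/1025 d=-8009/1025
  seg 3: a=2 b=8839/1025 c=-1269/205 d=1019/1025
  seg 4: a=-1 b=-1718/1025 c=2826/1025 d=-471/1025
S(11/4) = -5519/13120

Δ: Δ0=5, Δ1=-9, Δ2=7, Δ3=-1, Δ4=2
row 1: diag=4, rhs=-84; c'=1/4, d'=-21
row 2: denom=4−1·1/4=15/4; d'=(96−1·-21)/(15/4)=156/5
row 3: denom=8−1·4/15=116/15; d'=(-48−1·156/5)/(116/15)=-297/29
row 4: denom=10−3·45/116=1025/116; d'=(18−3·-297/29)/(1025/116)=5652/1025
back: M4=5652/1025
back: M3=-297/29−45/116·5652/1025=-2538/205
back: M2=156/5−4/15·-2538/205=35364/1025
back: M1=-21−1/4·35364/1025=-30366/1025
M: M0=0, M1=-30366/1025, M2=35364/1025, M3=-2538/205, M4=5652/1025, M5=0
seg 0: a=-1, c=M0/2=0, d=(M1−M0)/(6·1)=-5061/1025, b=Δ0−h0·(2M0+M1)/6=10186/1025
seg 1: a=4, c=M1/2=-15183/1025, d=(M2−M1)/(6·1)=2191/205, b=Δ1−h1·(2M1+M2)/6=-4997/1025
seg 2: a=-5, c=M2/2=17682/1025, d=(M3−M2)/(6·1)=-8009/1025, b=Δ2−h2·(2M2+M3)/6=-2498/1025
seg 3: a=2, c=M3/2=-1269/205, d=(M4−M3)/(6·3)=1019/1025, b=Δ3−h3·(2M3+M4)/6=8839/1025
seg 4: a=-1, c=M4/2=2826/1025, d=(M5−M4)/(6·2)=-471/1025, b=Δ4−h4·(2M4+M5)/6=-1718/1025
t_q=11/4 → seg 2, τ=3/4; S=-5+-2498/1025·τ+17682/1025·τ²+-8009/1025·τ³=-5519/13120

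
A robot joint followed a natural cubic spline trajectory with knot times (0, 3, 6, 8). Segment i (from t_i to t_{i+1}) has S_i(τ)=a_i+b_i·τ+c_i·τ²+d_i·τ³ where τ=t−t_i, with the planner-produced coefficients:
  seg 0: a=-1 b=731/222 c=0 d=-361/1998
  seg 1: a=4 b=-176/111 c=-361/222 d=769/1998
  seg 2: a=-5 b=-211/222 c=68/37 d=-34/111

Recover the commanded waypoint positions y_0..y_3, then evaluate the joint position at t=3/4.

y_0=-1 y_1=4 y_2=-5 y_3=-2
S(3/4) = 6599/4736

y_0 = S_0(0) = a_0 = -1
y_1 = S_1(0) = a_1 = 4
y_2 = S_2(0) = a_2 = -5
y_3 = S_2(2) = -2
t_q=3/4 is in segment 0 (τ=3/4); S_0(τ)=6599/4736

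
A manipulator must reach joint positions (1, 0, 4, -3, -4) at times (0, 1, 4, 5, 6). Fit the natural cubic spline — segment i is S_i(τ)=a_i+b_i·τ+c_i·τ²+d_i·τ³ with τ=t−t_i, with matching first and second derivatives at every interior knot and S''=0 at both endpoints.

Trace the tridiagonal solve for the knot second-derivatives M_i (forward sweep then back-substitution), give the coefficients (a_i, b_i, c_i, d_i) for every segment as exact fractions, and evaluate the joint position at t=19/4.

Δ: Δ0=-1, Δ1=4/3, Δ2=-7, Δ3=-1
row 1: diag=8, rhs=14; c'=3/8, d'=7/4
row 2: denom=8−3·3/8=55/8; d'=(-50−3·7/4)/(55/8)=-442/55
row 3: denom=4−1·8/55=212/55; d'=(36−1·-442/55)/(212/55)=1211/106
back: M3=1211/106
back: M2=-442/55−8/55·1211/106=-514/53
back: M1=7/4−3/8·-514/53=571/106
M: M0=0, M1=571/106, M2=-514/53, M3=1211/106, M4=0
seg 0: a=1, c=M0/2=0, d=(M1−M0)/(6·1)=571/636, b=Δ0−h0·(2M0+M1)/6=-1207/636
seg 1: a=0, c=M1/2=571/212, d=(M2−M1)/(6·3)=-533/636, b=Δ1−h1·(2M1+M2)/6=253/318
seg 2: a=4, c=M2/2=-257/53, d=(M3−M2)/(6·1)=2239/636, b=Δ2−h2·(2M2+M3)/6=-3607/636
seg 3: a=-3, c=M3/2=1211/212, d=(M4−M3)/(6·1)=-1211/636, b=Δ3−h3·(2M3+M4)/6=-1529/318
t_q=19/4 → seg 2, τ=3/4; S=4+-3607/636·τ+-257/53·τ²+2239/636·τ³=-20297/13568

  seg 0: a=1 b=-1207/636 c=0 d=571/636
  seg 1: a=0 b=253/318 c=571/212 d=-533/636
  seg 2: a=4 b=-3607/636 c=-257/53 d=2239/636
  seg 3: a=-3 b=-1529/318 c=1211/212 d=-1211/636
S(19/4) = -20297/13568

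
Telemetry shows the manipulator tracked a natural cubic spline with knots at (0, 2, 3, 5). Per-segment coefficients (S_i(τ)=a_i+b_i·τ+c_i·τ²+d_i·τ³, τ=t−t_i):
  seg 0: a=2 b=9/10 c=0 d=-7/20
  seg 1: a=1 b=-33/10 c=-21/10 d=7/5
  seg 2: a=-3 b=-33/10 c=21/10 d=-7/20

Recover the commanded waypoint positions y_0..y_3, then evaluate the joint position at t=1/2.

y_0 = S_0(0) = a_0 = 2
y_1 = S_1(0) = a_1 = 1
y_2 = S_2(0) = a_2 = -3
y_3 = S_2(2) = -4
t_q=1/2 is in segment 0 (τ=1/2); S_0(τ)=77/32

y_0=2 y_1=1 y_2=-3 y_3=-4
S(1/2) = 77/32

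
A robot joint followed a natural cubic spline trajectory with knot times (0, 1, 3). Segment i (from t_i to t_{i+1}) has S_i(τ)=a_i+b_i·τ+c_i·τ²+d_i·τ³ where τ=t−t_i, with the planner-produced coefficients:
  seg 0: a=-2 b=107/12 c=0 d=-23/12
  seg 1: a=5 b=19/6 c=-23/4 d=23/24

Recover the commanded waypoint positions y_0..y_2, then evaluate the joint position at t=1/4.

y_0=-2 y_1=5 y_2=-4
S(1/4) = 51/256

y_0 = S_0(0) = a_0 = -2
y_1 = S_1(0) = a_1 = 5
y_2 = S_1(2) = -4
t_q=1/4 is in segment 0 (τ=1/4); S_0(τ)=51/256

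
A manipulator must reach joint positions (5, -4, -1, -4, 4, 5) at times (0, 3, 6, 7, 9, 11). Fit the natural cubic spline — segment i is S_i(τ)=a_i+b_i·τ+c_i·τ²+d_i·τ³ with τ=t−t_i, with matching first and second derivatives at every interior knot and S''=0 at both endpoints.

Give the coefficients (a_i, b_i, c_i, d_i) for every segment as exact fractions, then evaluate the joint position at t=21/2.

Δ: Δ0=-3, Δ1=1, Δ2=-3, Δ3=4, Δ4=1/2
row 1: diag=12, rhs=24; c'=1/4, d'=2
row 2: denom=8−3·1/4=29/4; d'=(-24−3·2)/(29/4)=-120/29
row 3: denom=6−1·4/29=170/29; d'=(42−1·-120/29)/(170/29)=669/85
row 4: denom=8−2·29/85=622/85; d'=(-21−2·669/85)/(622/85)=-3123/622
back: M4=-3123/622
back: M3=669/85−29/85·-3123/622=5961/622
back: M2=-120/29−4/29·5961/622=-1698/311
back: M1=2−1/4·-1698/311=2093/622
M: M0=0, M1=2093/622, M2=-1698/311, M3=5961/622, M4=-3123/622, M5=0
seg 0: a=5, c=M0/2=0, d=(M1−M0)/(6·3)=2093/11196, b=Δ0−h0·(2M0+M1)/6=-5825/1244
seg 1: a=-4, c=M1/2=2093/1244, d=(M2−M1)/(6·3)=-5489/11196, b=Δ1−h1·(2M1+M2)/6=227/622
seg 2: a=-1, c=M2/2=-849/311, d=(M3−M2)/(6·1)=3119/1244, b=Δ2−h2·(2M2+M3)/6=-3455/1244
seg 3: a=-4, c=M3/2=5961/1244, d=(M4−M3)/(6·2)=-757/622, b=Δ3−h3·(2M3+M4)/6=-445/622
seg 4: a=4, c=M4/2=-3123/1244, d=(M5−M4)/(6·2)=1041/2488, b=Δ4−h4·(2M4+M5)/6=2393/622
t_q=21/2 → seg 4, τ=3/2; S=4+2393/622·τ+-3123/1244·τ²+1041/2488·τ³=110159/19904

  seg 0: a=5 b=-5825/1244 c=0 d=2093/11196
  seg 1: a=-4 b=227/622 c=2093/1244 d=-5489/11196
  seg 2: a=-1 b=-3455/1244 c=-849/311 d=3119/1244
  seg 3: a=-4 b=-445/622 c=5961/1244 d=-757/622
  seg 4: a=4 b=2393/622 c=-3123/1244 d=1041/2488
S(21/2) = 110159/19904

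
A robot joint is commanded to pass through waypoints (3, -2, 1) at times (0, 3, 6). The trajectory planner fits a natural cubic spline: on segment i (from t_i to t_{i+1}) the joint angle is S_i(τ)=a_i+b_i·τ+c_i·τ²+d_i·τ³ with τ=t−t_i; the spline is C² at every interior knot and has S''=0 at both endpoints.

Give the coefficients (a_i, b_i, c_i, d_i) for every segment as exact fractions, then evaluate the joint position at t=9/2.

Δ: Δ0=-5/3, Δ1=1
row 1: diag=12, rhs=16; c'=1/4, d'=4/3
back: M1=4/3
M: M0=0, M1=4/3, M2=0
seg 0: a=3, c=M0/2=0, d=(M1−M0)/(6·3)=2/27, b=Δ0−h0·(2M0+M1)/6=-7/3
seg 1: a=-2, c=M1/2=2/3, d=(M2−M1)/(6·3)=-2/27, b=Δ1−h1·(2M1+M2)/6=-1/3
t_q=9/2 → seg 1, τ=3/2; S=-2+-1/3·τ+2/3·τ²+-2/27·τ³=-5/4

  seg 0: a=3 b=-7/3 c=0 d=2/27
  seg 1: a=-2 b=-1/3 c=2/3 d=-2/27
S(9/2) = -5/4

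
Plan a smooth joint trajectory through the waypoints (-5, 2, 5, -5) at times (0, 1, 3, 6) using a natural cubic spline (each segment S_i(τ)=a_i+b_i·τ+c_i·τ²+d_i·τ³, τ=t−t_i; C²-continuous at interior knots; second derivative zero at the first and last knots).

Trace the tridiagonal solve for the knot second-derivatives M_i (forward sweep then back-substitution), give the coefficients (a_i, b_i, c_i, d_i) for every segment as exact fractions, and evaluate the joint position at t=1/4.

  seg 0: a=-5 b=164/21 c=0 d=-17/21
  seg 1: a=2 b=113/21 c=-17/7 d=41/168
  seg 2: a=5 b=-59/42 c=-27/28 d=3/28
S(1/4) = -1371/448

Δ: Δ0=7, Δ1=3/2, Δ2=-10/3
row 1: diag=6, rhs=-33; c'=1/3, d'=-11/2
row 2: denom=10−2·1/3=28/3; d'=(-29−2·-11/2)/(28/3)=-27/14
back: M2=-27/14
back: M1=-11/2−1/3·-27/14=-34/7
M: M0=0, M1=-34/7, M2=-27/14, M3=0
seg 0: a=-5, c=M0/2=0, d=(M1−M0)/(6·1)=-17/21, b=Δ0−h0·(2M0+M1)/6=164/21
seg 1: a=2, c=M1/2=-17/7, d=(M2−M1)/(6·2)=41/168, b=Δ1−h1·(2M1+M2)/6=113/21
seg 2: a=5, c=M2/2=-27/28, d=(M3−M2)/(6·3)=3/28, b=Δ2−h2·(2M2+M3)/6=-59/42
t_q=1/4 → seg 0, τ=1/4; S=-5+164/21·τ+0·τ²+-17/21·τ³=-1371/448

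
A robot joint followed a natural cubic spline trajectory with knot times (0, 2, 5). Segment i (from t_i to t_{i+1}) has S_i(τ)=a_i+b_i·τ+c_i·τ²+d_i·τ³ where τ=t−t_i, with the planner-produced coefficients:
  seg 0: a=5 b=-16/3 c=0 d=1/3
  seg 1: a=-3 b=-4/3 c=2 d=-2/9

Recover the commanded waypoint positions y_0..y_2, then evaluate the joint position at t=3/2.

y_0=5 y_1=-3 y_2=5
S(3/2) = -15/8

y_0 = S_0(0) = a_0 = 5
y_1 = S_1(0) = a_1 = -3
y_2 = S_1(3) = 5
t_q=3/2 is in segment 0 (τ=3/2); S_0(τ)=-15/8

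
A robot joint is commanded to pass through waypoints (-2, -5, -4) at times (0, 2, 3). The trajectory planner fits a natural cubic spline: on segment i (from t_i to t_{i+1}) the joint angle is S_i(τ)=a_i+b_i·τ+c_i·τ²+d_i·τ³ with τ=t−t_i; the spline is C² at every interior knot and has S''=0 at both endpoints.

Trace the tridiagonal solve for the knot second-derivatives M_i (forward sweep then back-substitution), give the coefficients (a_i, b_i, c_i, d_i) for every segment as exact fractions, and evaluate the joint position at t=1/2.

  seg 0: a=-2 b=-7/3 c=0 d=5/24
  seg 1: a=-5 b=1/6 c=5/4 d=-5/12
S(1/2) = -201/64

Δ: Δ0=-3/2, Δ1=1
row 1: diag=6, rhs=15; c'=1/6, d'=5/2
back: M1=5/2
M: M0=0, M1=5/2, M2=0
seg 0: a=-2, c=M0/2=0, d=(M1−M0)/(6·2)=5/24, b=Δ0−h0·(2M0+M1)/6=-7/3
seg 1: a=-5, c=M1/2=5/4, d=(M2−M1)/(6·1)=-5/12, b=Δ1−h1·(2M1+M2)/6=1/6
t_q=1/2 → seg 0, τ=1/2; S=-2+-7/3·τ+0·τ²+5/24·τ³=-201/64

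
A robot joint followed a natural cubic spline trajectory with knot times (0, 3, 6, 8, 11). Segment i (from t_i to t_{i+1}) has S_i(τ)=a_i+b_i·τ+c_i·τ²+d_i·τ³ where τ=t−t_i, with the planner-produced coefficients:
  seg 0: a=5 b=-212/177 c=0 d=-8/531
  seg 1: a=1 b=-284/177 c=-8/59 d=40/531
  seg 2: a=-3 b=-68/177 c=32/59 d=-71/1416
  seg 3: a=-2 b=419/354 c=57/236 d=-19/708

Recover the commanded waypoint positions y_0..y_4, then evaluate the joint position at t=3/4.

y_0=5 y_1=1 y_2=-3 y_3=-2 y_4=3
S(3/4) = 1933/472

y_0 = S_0(0) = a_0 = 5
y_1 = S_1(0) = a_1 = 1
y_2 = S_2(0) = a_2 = -3
y_3 = S_3(0) = a_3 = -2
y_4 = S_3(3) = 3
t_q=3/4 is in segment 0 (τ=3/4); S_0(τ)=1933/472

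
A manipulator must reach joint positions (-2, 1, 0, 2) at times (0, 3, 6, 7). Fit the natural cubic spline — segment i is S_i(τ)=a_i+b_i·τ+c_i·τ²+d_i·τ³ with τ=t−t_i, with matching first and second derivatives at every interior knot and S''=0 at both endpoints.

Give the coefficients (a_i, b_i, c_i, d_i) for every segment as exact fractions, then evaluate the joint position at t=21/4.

Δ: Δ0=1, Δ1=-1/3, Δ2=2
row 1: diag=12, rhs=-8; c'=1/4, d'=-2/3
row 2: denom=8−3·1/4=29/4; d'=(14−3·-2/3)/(29/4)=64/29
back: M2=64/29
back: M1=-2/3−1/4·64/29=-106/87
M: M0=0, M1=-106/87, M2=64/29, M3=0
seg 0: a=-2, c=M0/2=0, d=(M1−M0)/(6·3)=-53/783, b=Δ0−h0·(2M0+M1)/6=140/87
seg 1: a=1, c=M1/2=-53/87, d=(M2−M1)/(6·3)=149/783, b=Δ1−h1·(2M1+M2)/6=-19/87
seg 2: a=0, c=M2/2=32/29, d=(M3−M2)/(6·1)=-32/87, b=Δ2−h2·(2M2+M3)/6=110/87
t_q=21/4 → seg 1, τ=9/4; S=1+-19/87·τ+-53/87·τ²+149/783·τ³=-757/1856

  seg 0: a=-2 b=140/87 c=0 d=-53/783
  seg 1: a=1 b=-19/87 c=-53/87 d=149/783
  seg 2: a=0 b=110/87 c=32/29 d=-32/87
S(21/4) = -757/1856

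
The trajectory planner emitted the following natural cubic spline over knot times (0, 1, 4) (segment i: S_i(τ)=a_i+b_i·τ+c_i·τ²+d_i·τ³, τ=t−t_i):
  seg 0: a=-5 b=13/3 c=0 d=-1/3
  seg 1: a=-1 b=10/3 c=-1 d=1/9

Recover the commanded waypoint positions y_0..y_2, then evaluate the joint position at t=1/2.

y_0 = S_0(0) = a_0 = -5
y_1 = S_1(0) = a_1 = -1
y_2 = S_1(3) = 3
t_q=1/2 is in segment 0 (τ=1/2); S_0(τ)=-23/8

y_0=-5 y_1=-1 y_2=3
S(1/2) = -23/8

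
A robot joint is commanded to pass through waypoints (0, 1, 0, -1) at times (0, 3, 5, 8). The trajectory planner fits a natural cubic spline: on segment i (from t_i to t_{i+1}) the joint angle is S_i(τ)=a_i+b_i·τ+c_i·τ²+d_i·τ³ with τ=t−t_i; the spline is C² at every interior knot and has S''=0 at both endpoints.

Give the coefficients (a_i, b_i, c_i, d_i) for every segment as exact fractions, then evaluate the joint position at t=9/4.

Δ: Δ0=1/3, Δ1=-1/2, Δ2=-1/3
row 1: diag=10, rhs=-5; c'=1/5, d'=-1/2
row 2: denom=10−2·1/5=48/5; d'=(1−2·-1/2)/(48/5)=5/24
back: M2=5/24
back: M1=-1/2−1/5·5/24=-13/24
M: M0=0, M1=-13/24, M2=5/24, M3=0
seg 0: a=0, c=M0/2=0, d=(M1−M0)/(6·3)=-13/432, b=Δ0−h0·(2M0+M1)/6=29/48
seg 1: a=1, c=M1/2=-13/48, d=(M2−M1)/(6·2)=1/16, b=Δ1−h1·(2M1+M2)/6=-5/24
seg 2: a=0, c=M2/2=5/48, d=(M3−M2)/(6·3)=-5/432, b=Δ2−h2·(2M2+M3)/6=-13/24
t_q=9/4 → seg 0, τ=9/4; S=0+29/48·τ+0·τ²+-13/432·τ³=1041/1024

  seg 0: a=0 b=29/48 c=0 d=-13/432
  seg 1: a=1 b=-5/24 c=-13/48 d=1/16
  seg 2: a=0 b=-13/24 c=5/48 d=-5/432
S(9/4) = 1041/1024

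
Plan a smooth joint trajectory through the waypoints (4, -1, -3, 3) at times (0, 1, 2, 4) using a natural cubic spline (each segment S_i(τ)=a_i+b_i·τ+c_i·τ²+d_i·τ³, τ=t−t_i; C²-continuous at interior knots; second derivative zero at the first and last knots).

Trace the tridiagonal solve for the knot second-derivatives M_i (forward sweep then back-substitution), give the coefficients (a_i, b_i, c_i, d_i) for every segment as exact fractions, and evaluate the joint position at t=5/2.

  seg 0: a=4 b=-128/23 c=0 d=13/23
  seg 1: a=-1 b=-89/23 c=39/23 d=4/23
  seg 2: a=-3 b=1/23 c=51/23 d=-17/46
S(5/2) = -909/368

Δ: Δ0=-5, Δ1=-2, Δ2=3
row 1: diag=4, rhs=18; c'=1/4, d'=9/2
row 2: denom=6−1·1/4=23/4; d'=(30−1·9/2)/(23/4)=102/23
back: M2=102/23
back: M1=9/2−1/4·102/23=78/23
M: M0=0, M1=78/23, M2=102/23, M3=0
seg 0: a=4, c=M0/2=0, d=(M1−M0)/(6·1)=13/23, b=Δ0−h0·(2M0+M1)/6=-128/23
seg 1: a=-1, c=M1/2=39/23, d=(M2−M1)/(6·1)=4/23, b=Δ1−h1·(2M1+M2)/6=-89/23
seg 2: a=-3, c=M2/2=51/23, d=(M3−M2)/(6·2)=-17/46, b=Δ2−h2·(2M2+M3)/6=1/23
t_q=5/2 → seg 2, τ=1/2; S=-3+1/23·τ+51/23·τ²+-17/46·τ³=-909/368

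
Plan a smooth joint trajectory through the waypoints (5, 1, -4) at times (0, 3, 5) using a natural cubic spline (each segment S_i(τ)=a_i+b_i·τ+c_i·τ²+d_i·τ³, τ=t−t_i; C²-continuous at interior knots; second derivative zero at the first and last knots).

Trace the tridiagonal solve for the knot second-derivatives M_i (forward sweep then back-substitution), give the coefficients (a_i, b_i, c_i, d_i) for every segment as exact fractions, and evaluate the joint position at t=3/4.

  seg 0: a=5 b=-59/60 c=0 d=-7/180
  seg 1: a=1 b=-61/30 c=-7/20 d=7/120
S(3/4) = 1087/256

Δ: Δ0=-4/3, Δ1=-5/2
row 1: diag=10, rhs=-7; c'=1/5, d'=-7/10
back: M1=-7/10
M: M0=0, M1=-7/10, M2=0
seg 0: a=5, c=M0/2=0, d=(M1−M0)/(6·3)=-7/180, b=Δ0−h0·(2M0+M1)/6=-59/60
seg 1: a=1, c=M1/2=-7/20, d=(M2−M1)/(6·2)=7/120, b=Δ1−h1·(2M1+M2)/6=-61/30
t_q=3/4 → seg 0, τ=3/4; S=5+-59/60·τ+0·τ²+-7/180·τ³=1087/256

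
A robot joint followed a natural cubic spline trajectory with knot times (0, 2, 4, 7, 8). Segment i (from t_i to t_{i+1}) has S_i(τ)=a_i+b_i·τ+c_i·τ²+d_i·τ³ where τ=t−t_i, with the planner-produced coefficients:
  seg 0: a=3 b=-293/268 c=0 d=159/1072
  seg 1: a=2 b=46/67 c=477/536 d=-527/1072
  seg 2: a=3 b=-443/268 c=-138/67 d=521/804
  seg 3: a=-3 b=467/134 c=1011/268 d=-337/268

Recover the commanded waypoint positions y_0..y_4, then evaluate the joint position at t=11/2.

y_0 = S_0(0) = a_0 = 3
y_1 = S_1(0) = a_1 = 2
y_2 = S_2(0) = a_2 = 3
y_3 = S_3(0) = a_3 = -3
y_4 = S_3(1) = 3
t_q=11/2 is in segment 2 (τ=3/2); S_2(τ)=-4131/2144

y_0=3 y_1=2 y_2=3 y_3=-3 y_4=3
S(11/2) = -4131/2144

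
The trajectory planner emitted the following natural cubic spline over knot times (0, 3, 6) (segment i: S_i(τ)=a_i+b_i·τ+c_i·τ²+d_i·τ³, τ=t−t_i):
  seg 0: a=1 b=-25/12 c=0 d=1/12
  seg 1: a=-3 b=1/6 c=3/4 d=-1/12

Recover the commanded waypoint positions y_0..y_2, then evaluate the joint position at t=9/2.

y_0=1 y_1=-3 y_2=2
S(9/2) = -43/32

y_0 = S_0(0) = a_0 = 1
y_1 = S_1(0) = a_1 = -3
y_2 = S_1(3) = 2
t_q=9/2 is in segment 1 (τ=3/2); S_1(τ)=-43/32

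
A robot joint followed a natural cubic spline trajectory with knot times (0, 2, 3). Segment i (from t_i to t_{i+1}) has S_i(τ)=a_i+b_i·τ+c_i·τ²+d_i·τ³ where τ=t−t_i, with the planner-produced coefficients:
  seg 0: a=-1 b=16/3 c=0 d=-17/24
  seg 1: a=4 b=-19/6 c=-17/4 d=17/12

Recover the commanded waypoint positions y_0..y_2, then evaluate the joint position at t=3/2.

y_0 = S_0(0) = a_0 = -1
y_1 = S_1(0) = a_1 = 4
y_2 = S_1(1) = -2
t_q=3/2 is in segment 0 (τ=3/2); S_0(τ)=295/64

y_0=-1 y_1=4 y_2=-2
S(3/2) = 295/64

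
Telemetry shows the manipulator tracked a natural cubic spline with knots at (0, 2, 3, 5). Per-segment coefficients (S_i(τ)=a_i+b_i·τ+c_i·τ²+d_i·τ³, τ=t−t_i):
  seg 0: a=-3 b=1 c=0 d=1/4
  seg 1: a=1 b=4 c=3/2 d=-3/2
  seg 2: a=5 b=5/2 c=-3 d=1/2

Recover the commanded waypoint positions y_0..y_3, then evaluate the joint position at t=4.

y_0=-3 y_1=1 y_2=5 y_3=2
S(4) = 5

y_0 = S_0(0) = a_0 = -3
y_1 = S_1(0) = a_1 = 1
y_2 = S_2(0) = a_2 = 5
y_3 = S_2(2) = 2
t_q=4 is in segment 2 (τ=1); S_2(τ)=5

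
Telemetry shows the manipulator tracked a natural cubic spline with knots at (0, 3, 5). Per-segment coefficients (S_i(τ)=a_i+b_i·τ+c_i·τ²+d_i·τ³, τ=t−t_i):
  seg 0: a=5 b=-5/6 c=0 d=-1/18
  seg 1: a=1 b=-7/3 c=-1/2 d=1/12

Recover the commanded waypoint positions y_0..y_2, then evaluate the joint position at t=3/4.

y_0 = S_0(0) = a_0 = 5
y_1 = S_1(0) = a_1 = 1
y_2 = S_1(2) = -5
t_q=3/4 is in segment 0 (τ=3/4); S_0(τ)=557/128

y_0=5 y_1=1 y_2=-5
S(3/4) = 557/128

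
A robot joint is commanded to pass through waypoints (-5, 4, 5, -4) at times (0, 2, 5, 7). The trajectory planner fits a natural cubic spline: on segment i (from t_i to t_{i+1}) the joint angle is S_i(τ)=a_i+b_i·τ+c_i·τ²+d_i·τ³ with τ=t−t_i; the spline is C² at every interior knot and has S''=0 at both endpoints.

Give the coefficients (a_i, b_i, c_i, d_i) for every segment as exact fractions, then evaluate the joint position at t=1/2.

  seg 0: a=-5 b=2783/546 c=0 d=-163/1092
  seg 1: a=4 b=1805/546 c=-163/182 d=-2/63
  seg 2: a=5 b=-1597/546 c=-215/182 d=215/1092
S(1/2) = -7193/2912

Δ: Δ0=9/2, Δ1=1/3, Δ2=-9/2
row 1: diag=10, rhs=-25; c'=3/10, d'=-5/2
row 2: denom=10−3·3/10=91/10; d'=(-29−3·-5/2)/(91/10)=-215/91
back: M2=-215/91
back: M1=-5/2−3/10·-215/91=-163/91
M: M0=0, M1=-163/91, M2=-215/91, M3=0
seg 0: a=-5, c=M0/2=0, d=(M1−M0)/(6·2)=-163/1092, b=Δ0−h0·(2M0+M1)/6=2783/546
seg 1: a=4, c=M1/2=-163/182, d=(M2−M1)/(6·3)=-2/63, b=Δ1−h1·(2M1+M2)/6=1805/546
seg 2: a=5, c=M2/2=-215/182, d=(M3−M2)/(6·2)=215/1092, b=Δ2−h2·(2M2+M3)/6=-1597/546
t_q=1/2 → seg 0, τ=1/2; S=-5+2783/546·τ+0·τ²+-163/1092·τ³=-7193/2912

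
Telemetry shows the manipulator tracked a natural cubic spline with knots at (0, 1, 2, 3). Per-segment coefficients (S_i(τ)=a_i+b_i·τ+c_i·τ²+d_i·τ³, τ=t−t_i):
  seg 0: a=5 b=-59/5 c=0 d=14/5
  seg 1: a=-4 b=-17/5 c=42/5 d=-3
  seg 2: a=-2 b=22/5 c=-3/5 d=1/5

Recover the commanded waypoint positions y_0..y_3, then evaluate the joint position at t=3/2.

y_0 = S_0(0) = a_0 = 5
y_1 = S_1(0) = a_1 = -4
y_2 = S_2(0) = a_2 = -2
y_3 = S_2(1) = 2
t_q=3/2 is in segment 1 (τ=1/2); S_1(τ)=-159/40

y_0=5 y_1=-4 y_2=-2 y_3=2
S(3/2) = -159/40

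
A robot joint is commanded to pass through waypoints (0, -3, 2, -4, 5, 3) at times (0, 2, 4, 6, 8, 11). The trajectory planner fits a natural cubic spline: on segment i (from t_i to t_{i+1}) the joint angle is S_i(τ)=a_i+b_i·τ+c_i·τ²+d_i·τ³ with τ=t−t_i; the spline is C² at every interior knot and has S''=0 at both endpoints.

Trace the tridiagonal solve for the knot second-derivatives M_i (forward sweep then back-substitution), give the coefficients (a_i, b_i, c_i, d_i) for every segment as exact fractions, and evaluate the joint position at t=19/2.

  seg 0: a=0 b=-2486/795 c=0 d=2587/6360
  seg 1: a=-3 b=2789/1590 c=2587/1060 d=-1315/1272
  seg 2: a=2 b=-707/795 c=-997/265 d=1076/795
  seg 3: a=-4 b=241/795 c=231/53 d=-7187/6360
  seg 4: a=5 b=6641/1590 c=-2567/1060 d=2567/9540
S(19/2) = 57023/8480

Δ: Δ0=-3/2, Δ1=5/2, Δ2=-3, Δ3=9/2, Δ4=-2/3
row 1: diag=8, rhs=24; c'=1/4, d'=3
row 2: denom=8−2·1/4=15/2; d'=(-33−2·3)/(15/2)=-26/5
row 3: denom=8−2·4/15=112/15; d'=(45−2·-26/5)/(112/15)=831/112
row 4: denom=10−2·15/56=265/28; d'=(-31−2·831/112)/(265/28)=-2567/530
back: M4=-2567/530
back: M3=831/112−15/56·-2567/530=462/53
back: M2=-26/5−4/15·462/53=-1994/265
back: M1=3−1/4·-1994/265=2587/530
M: M0=0, M1=2587/530, M2=-1994/265, M3=462/53, M4=-2567/530, M5=0
seg 0: a=0, c=M0/2=0, d=(M1−M0)/(6·2)=2587/6360, b=Δ0−h0·(2M0+M1)/6=-2486/795
seg 1: a=-3, c=M1/2=2587/1060, d=(M2−M1)/(6·2)=-1315/1272, b=Δ1−h1·(2M1+M2)/6=2789/1590
seg 2: a=2, c=M2/2=-997/265, d=(M3−M2)/(6·2)=1076/795, b=Δ2−h2·(2M2+M3)/6=-707/795
seg 3: a=-4, c=M3/2=231/53, d=(M4−M3)/(6·2)=-7187/6360, b=Δ3−h3·(2M3+M4)/6=241/795
seg 4: a=5, c=M4/2=-2567/1060, d=(M5−M4)/(6·3)=2567/9540, b=Δ4−h4·(2M4+M5)/6=6641/1590
t_q=19/2 → seg 4, τ=3/2; S=5+6641/1590·τ+-2567/1060·τ²+2567/9540·τ³=57023/8480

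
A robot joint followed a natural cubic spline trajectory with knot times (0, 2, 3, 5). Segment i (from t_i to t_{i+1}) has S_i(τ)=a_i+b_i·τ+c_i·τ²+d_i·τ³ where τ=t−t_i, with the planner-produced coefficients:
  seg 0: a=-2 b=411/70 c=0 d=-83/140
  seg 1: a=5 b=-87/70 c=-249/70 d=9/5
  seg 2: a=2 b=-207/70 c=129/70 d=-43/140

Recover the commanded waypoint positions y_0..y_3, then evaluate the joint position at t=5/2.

y_0 = S_0(0) = a_0 = -2
y_1 = S_1(0) = a_1 = 5
y_2 = S_2(0) = a_2 = 2
y_3 = S_2(2) = 1
t_q=5/2 is in segment 1 (τ=1/2); S_1(τ)=26/7

y_0=-2 y_1=5 y_2=2 y_3=1
S(5/2) = 26/7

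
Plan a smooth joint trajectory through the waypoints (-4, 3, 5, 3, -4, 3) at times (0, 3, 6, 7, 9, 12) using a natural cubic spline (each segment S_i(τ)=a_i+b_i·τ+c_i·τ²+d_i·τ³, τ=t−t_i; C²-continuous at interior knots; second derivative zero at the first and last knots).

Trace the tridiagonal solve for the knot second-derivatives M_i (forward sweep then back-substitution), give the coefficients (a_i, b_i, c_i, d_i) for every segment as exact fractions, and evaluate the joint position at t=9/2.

  seg 0: a=-4 b=2029/792 c=0 d=-181/7128
  seg 1: a=3 b=743/396 c=-181/792 d=-415/7128
  seg 2: a=5 b=-845/792 c=-149/198 d=-13/72
  seg 3: a=3 b=-137/44 c=-1025/792 d=109/198
  seg 4: a=-4 b=-667/396 c=1591/792 d=-1591/7128
S(9/2) = 3593/704

Δ: Δ0=7/3, Δ1=2/3, Δ2=-2, Δ3=-7/2, Δ4=7/3
row 1: diag=12, rhs=-10; c'=1/4, d'=-5/6
row 2: denom=8−3·1/4=29/4; d'=(-16−3·-5/6)/(29/4)=-54/29
row 3: denom=6−1·4/29=170/29; d'=(-9−1·-54/29)/(170/29)=-207/170
row 4: denom=10−2·29/85=792/85; d'=(35−2·-207/170)/(792/85)=1591/396
back: M4=1591/396
back: M3=-207/170−29/85·1591/396=-1025/396
back: M2=-54/29−4/29·-1025/396=-149/99
back: M1=-5/6−1/4·-149/99=-181/396
M: M0=0, M1=-181/396, M2=-149/99, M3=-1025/396, M4=1591/396, M5=0
seg 0: a=-4, c=M0/2=0, d=(M1−M0)/(6·3)=-181/7128, b=Δ0−h0·(2M0+M1)/6=2029/792
seg 1: a=3, c=M1/2=-181/792, d=(M2−M1)/(6·3)=-415/7128, b=Δ1−h1·(2M1+M2)/6=743/396
seg 2: a=5, c=M2/2=-149/198, d=(M3−M2)/(6·1)=-13/72, b=Δ2−h2·(2M2+M3)/6=-845/792
seg 3: a=3, c=M3/2=-1025/792, d=(M4−M3)/(6·2)=109/198, b=Δ3−h3·(2M3+M4)/6=-137/44
seg 4: a=-4, c=M4/2=1591/792, d=(M5−M4)/(6·3)=-1591/7128, b=Δ4−h4·(2M4+M5)/6=-667/396
t_q=9/2 → seg 1, τ=3/2; S=3+743/396·τ+-181/792·τ²+-415/7128·τ³=3593/704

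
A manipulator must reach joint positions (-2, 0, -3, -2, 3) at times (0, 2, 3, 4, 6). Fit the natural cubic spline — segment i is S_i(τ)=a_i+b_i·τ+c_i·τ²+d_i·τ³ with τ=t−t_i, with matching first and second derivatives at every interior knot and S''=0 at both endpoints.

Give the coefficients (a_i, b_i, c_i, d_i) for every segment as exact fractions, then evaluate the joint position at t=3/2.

Δ: Δ0=1, Δ1=-3, Δ2=1, Δ3=5/2
row 1: diag=6, rhs=-24; c'=1/6, d'=-4
row 2: denom=4−1·1/6=23/6; d'=(24−1·-4)/(23/6)=168/23
row 3: denom=6−1·6/23=132/23; d'=(9−1·168/23)/(132/23)=13/44
back: M3=13/44
back: M2=168/23−6/23·13/44=159/22
back: M1=-4−1/6·159/22=-229/44
M: M0=0, M1=-229/44, M2=159/22, M3=13/44, M4=0
seg 0: a=-2, c=M0/2=0, d=(M1−M0)/(6·2)=-229/528, b=Δ0−h0·(2M0+M1)/6=361/132
seg 1: a=0, c=M1/2=-229/88, d=(M2−M1)/(6·1)=547/264, b=Δ1−h1·(2M1+M2)/6=-163/66
seg 2: a=-3, c=M2/2=159/44, d=(M3−M2)/(6·1)=-305/264, b=Δ2−h2·(2M2+M3)/6=-35/24
seg 3: a=-2, c=M3/2=13/88, d=(M4−M3)/(6·2)=-13/528, b=Δ3−h3·(2M3+M4)/6=76/33
t_q=3/2 → seg 0, τ=3/2; S=-2+361/132·τ+0·τ²+-229/528·τ³=899/1408

  seg 0: a=-2 b=361/132 c=0 d=-229/528
  seg 1: a=0 b=-163/66 c=-229/88 d=547/264
  seg 2: a=-3 b=-35/24 c=159/44 d=-305/264
  seg 3: a=-2 b=76/33 c=13/88 d=-13/528
S(3/2) = 899/1408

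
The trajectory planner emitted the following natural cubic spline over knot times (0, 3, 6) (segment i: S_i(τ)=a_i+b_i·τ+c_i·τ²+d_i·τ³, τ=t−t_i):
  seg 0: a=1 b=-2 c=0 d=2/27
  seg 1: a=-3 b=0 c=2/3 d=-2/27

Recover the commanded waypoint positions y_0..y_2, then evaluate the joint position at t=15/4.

y_0=1 y_1=-3 y_2=1
S(15/4) = -85/32

y_0 = S_0(0) = a_0 = 1
y_1 = S_1(0) = a_1 = -3
y_2 = S_1(3) = 1
t_q=15/4 is in segment 1 (τ=3/4); S_1(τ)=-85/32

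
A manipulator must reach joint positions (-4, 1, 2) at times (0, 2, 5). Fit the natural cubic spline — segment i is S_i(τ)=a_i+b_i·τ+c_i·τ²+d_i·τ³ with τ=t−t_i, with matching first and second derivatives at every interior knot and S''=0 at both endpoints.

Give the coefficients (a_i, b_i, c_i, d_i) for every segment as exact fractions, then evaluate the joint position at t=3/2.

  seg 0: a=-4 b=44/15 c=0 d=-13/120
  seg 1: a=1 b=49/30 c=-13/20 d=13/180
S(3/2) = 11/320

Δ: Δ0=5/2, Δ1=1/3
row 1: diag=10, rhs=-13; c'=3/10, d'=-13/10
back: M1=-13/10
M: M0=0, M1=-13/10, M2=0
seg 0: a=-4, c=M0/2=0, d=(M1−M0)/(6·2)=-13/120, b=Δ0−h0·(2M0+M1)/6=44/15
seg 1: a=1, c=M1/2=-13/20, d=(M2−M1)/(6·3)=13/180, b=Δ1−h1·(2M1+M2)/6=49/30
t_q=3/2 → seg 0, τ=3/2; S=-4+44/15·τ+0·τ²+-13/120·τ³=11/320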